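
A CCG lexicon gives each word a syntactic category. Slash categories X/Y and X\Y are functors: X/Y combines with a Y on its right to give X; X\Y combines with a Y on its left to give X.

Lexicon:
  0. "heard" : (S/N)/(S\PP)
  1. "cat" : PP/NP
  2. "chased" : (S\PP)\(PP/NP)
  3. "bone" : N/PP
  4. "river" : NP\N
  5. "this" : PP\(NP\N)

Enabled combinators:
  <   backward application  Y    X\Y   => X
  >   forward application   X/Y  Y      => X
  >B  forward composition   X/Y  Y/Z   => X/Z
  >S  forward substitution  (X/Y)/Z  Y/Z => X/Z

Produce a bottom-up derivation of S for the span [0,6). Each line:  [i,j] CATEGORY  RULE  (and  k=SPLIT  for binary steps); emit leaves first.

[0,6] S   >
  [0,4] S/PP   >B
    [0,3] S/N   >
      [0,1] "heard" : (S/N)/(S\PP)
      [1,3] S\PP   <
        [1,2] "cat" : PP/NP
        [2,3] "chased" : (S\PP)\(PP/NP)
    [3,4] "bone" : N/PP
  [4,6] PP   <
    [4,5] "river" : NP\N
    [5,6] "this" : PP\(NP\N)

[0,1] (S/N)/(S\PP)  lex  "heard"
[1,2] PP/NP  lex  "cat"
[2,3] (S\PP)\(PP/NP)  lex  "chased"
[1,3] S\PP  <  k=2
[0,3] S/N  >  k=1
[3,4] N/PP  lex  "bone"
[0,4] S/PP  >B  k=3
[4,5] NP\N  lex  "river"
[5,6] PP\(NP\N)  lex  "this"
[4,6] PP  <  k=5
[0,6] S  >  k=4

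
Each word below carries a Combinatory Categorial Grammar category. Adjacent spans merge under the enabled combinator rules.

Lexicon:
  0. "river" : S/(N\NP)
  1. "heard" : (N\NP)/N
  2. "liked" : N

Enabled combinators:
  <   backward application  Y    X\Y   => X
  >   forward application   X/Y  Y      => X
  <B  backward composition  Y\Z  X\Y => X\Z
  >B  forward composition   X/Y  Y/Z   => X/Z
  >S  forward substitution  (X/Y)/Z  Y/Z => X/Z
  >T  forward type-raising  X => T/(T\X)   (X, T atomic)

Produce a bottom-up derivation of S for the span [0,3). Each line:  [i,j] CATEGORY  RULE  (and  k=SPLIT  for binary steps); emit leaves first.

[0,3] S   >
  [0,1] "river" : S/(N\NP)
  [1,3] N\NP   >
    [1,2] "heard" : (N\NP)/N
    [2,3] "liked" : N

[0,1] S/(N\NP)  lex  "river"
[1,2] (N\NP)/N  lex  "heard"
[2,3] N  lex  "liked"
[1,3] N\NP  >  k=2
[0,3] S  >  k=1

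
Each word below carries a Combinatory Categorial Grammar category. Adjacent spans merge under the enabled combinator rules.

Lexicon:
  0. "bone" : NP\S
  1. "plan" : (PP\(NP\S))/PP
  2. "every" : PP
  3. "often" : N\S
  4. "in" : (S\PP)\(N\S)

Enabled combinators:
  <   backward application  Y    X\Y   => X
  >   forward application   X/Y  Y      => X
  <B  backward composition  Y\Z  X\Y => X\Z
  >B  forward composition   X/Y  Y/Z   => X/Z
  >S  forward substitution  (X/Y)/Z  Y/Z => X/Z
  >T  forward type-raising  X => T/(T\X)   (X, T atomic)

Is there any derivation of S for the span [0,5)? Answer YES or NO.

[0,5] S   <
  [0,3] PP   <
    [0,1] "bone" : NP\S
    [1,3] PP\(NP\S)   >
      [1,2] "plan" : (PP\(NP\S))/PP
      [2,3] "every" : PP
  [3,5] S\PP   <
    [3,4] "often" : N\S
    [4,5] "in" : (S\PP)\(N\S)

YES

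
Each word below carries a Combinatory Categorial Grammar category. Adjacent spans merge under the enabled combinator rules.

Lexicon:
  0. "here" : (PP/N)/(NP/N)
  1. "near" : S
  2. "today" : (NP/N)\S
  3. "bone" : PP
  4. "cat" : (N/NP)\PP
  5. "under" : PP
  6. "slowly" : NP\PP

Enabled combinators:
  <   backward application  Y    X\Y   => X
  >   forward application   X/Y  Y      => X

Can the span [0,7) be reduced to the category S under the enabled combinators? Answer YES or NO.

(PP/N)/(NP/N) S (NP/N)\S PP (N/NP)\PP PP NP\PP
CKY chart[0,7] = {PP}; S ∉ chart

NO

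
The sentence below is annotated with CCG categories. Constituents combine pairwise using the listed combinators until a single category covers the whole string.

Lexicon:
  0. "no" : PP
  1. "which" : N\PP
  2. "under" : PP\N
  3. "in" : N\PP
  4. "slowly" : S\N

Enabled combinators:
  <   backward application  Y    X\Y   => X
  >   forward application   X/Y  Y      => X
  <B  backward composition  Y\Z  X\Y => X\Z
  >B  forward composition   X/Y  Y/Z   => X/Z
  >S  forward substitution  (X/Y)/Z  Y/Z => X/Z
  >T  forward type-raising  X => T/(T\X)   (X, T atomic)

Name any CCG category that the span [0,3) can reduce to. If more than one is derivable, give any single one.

PP

[0,5] S   <
  [0,4] N   <
    [0,3] PP   <
      [0,2] N   <
        [0,1] "no" : PP
        [1,2] "which" : N\PP
      [2,3] "under" : PP\N
    [3,4] "in" : N\PP
  [4,5] "slowly" : S\N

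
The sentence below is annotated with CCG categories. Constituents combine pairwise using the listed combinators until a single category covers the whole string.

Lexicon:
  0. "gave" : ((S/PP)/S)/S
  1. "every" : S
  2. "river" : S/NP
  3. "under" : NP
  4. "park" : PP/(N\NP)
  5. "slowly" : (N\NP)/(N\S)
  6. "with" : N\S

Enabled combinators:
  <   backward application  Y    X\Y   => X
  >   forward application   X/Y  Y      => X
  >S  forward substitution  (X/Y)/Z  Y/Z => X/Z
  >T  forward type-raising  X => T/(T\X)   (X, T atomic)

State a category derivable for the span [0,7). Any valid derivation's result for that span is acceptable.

S

[0,7] S   >
  [0,4] S/PP   >
    [0,2] (S/PP)/S   >
      [0,1] "gave" : ((S/PP)/S)/S
      [1,2] "every" : S
    [2,4] S   >
      [2,3] "river" : S/NP
      [3,4] "under" : NP
  [4,7] PP   >
    [4,5] "park" : PP/(N\NP)
    [5,7] N\NP   >
      [5,6] "slowly" : (N\NP)/(N\S)
      [6,7] "with" : N\S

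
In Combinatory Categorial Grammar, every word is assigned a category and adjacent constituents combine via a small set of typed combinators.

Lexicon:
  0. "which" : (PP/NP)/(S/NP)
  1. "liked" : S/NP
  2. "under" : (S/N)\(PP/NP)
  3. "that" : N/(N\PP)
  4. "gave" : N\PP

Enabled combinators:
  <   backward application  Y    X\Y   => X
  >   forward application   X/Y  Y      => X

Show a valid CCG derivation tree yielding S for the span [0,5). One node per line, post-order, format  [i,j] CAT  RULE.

[0,5] S   >
  [0,3] S/N   <
    [0,2] PP/NP   >
      [0,1] "which" : (PP/NP)/(S/NP)
      [1,2] "liked" : S/NP
    [2,3] "under" : (S/N)\(PP/NP)
  [3,5] N   >
    [3,4] "that" : N/(N\PP)
    [4,5] "gave" : N\PP

[0,1] (PP/NP)/(S/NP)  lex  "which"
[1,2] S/NP  lex  "liked"
[0,2] PP/NP  >  k=1
[2,3] (S/N)\(PP/NP)  lex  "under"
[0,3] S/N  <  k=2
[3,4] N/(N\PP)  lex  "that"
[4,5] N\PP  lex  "gave"
[3,5] N  >  k=4
[0,5] S  >  k=3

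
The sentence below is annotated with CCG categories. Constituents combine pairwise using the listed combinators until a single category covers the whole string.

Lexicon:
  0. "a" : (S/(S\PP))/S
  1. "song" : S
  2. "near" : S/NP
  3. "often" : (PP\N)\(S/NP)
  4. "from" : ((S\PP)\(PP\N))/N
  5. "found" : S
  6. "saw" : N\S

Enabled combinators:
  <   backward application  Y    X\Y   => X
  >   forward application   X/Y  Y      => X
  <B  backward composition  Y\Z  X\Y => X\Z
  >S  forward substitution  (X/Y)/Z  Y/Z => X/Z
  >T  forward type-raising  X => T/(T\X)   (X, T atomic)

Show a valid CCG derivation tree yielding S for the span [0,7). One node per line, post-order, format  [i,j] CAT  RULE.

[0,7] S   >
  [0,2] S/(S\PP)   >
    [0,1] "a" : (S/(S\PP))/S
    [1,2] "song" : S
  [2,7] S\PP   <
    [2,4] PP\N   <
      [2,3] "near" : S/NP
      [3,4] "often" : (PP\N)\(S/NP)
    [4,7] (S\PP)\(PP\N)   >
      [4,5] "from" : ((S\PP)\(PP\N))/N
      [5,7] N   <
        [5,6] "found" : S
        [6,7] "saw" : N\S

[0,1] (S/(S\PP))/S  lex  "a"
[1,2] S  lex  "song"
[0,2] S/(S\PP)  >  k=1
[2,3] S/NP  lex  "near"
[3,4] (PP\N)\(S/NP)  lex  "often"
[2,4] PP\N  <  k=3
[4,5] ((S\PP)\(PP\N))/N  lex  "from"
[5,6] S  lex  "found"
[6,7] N\S  lex  "saw"
[5,7] N  <  k=6
[4,7] (S\PP)\(PP\N)  >  k=5
[2,7] S\PP  <  k=4
[0,7] S  >  k=2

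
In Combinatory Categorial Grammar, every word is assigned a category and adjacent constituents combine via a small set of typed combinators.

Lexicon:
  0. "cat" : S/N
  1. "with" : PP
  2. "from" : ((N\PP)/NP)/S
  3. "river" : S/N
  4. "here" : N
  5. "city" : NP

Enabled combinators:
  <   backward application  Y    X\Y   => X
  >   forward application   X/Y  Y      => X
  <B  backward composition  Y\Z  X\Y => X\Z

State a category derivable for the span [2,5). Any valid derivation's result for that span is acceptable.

(N\PP)/NP

[0,6] S   >
  [0,1] "cat" : S/N
  [1,6] N   <
    [1,2] "with" : PP
    [2,6] N\PP   >
      [2,5] (N\PP)/NP   >
        [2,3] "from" : ((N\PP)/NP)/S
        [3,5] S   >
          [3,4] "river" : S/N
          [4,5] "here" : N
      [5,6] "city" : NP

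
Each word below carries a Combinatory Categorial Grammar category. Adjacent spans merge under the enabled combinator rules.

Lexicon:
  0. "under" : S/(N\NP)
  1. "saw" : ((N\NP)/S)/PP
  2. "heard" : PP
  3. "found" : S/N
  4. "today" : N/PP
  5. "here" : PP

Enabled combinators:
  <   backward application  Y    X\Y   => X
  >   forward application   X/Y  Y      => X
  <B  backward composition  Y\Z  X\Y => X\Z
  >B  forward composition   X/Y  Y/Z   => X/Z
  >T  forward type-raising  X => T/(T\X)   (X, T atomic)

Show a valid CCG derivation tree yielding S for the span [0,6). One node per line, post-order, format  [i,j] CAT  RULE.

[0,1] S/(N\NP)  lex  "under"
[1,2] ((N\NP)/S)/PP  lex  "saw"
[2,3] PP  lex  "heard"
[1,3] (N\NP)/S  >  k=2
[0,3] S/S  >B  k=1
[3,4] S/N  lex  "found"
[0,4] S/N  >B  k=3
[4,5] N/PP  lex  "today"
[5,6] PP  lex  "here"
[4,6] N  >  k=5
[0,6] S  >  k=4

[0,6] S   >
  [0,4] S/N   >B
    [0,3] S/S   >B
      [0,1] "under" : S/(N\NP)
      [1,3] (N\NP)/S   >
        [1,2] "saw" : ((N\NP)/S)/PP
        [2,3] "heard" : PP
    [3,4] "found" : S/N
  [4,6] N   >
    [4,5] "today" : N/PP
    [5,6] "here" : PP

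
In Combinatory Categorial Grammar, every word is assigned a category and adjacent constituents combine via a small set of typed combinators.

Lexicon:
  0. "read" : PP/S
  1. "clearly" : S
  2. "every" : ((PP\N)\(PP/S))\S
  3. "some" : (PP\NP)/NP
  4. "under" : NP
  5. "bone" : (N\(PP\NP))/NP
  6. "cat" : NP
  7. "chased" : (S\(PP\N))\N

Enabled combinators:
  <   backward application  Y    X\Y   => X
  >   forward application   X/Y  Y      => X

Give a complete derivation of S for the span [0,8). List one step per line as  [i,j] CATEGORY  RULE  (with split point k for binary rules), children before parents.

[0,8] S   <
  [0,3] PP\N   <
    [0,1] "read" : PP/S
    [1,3] (PP\N)\(PP/S)   <
      [1,2] "clearly" : S
      [2,3] "every" : ((PP\N)\(PP/S))\S
  [3,8] S\(PP\N)   <
    [3,7] N   <
      [3,5] PP\NP   >
        [3,4] "some" : (PP\NP)/NP
        [4,5] "under" : NP
      [5,7] N\(PP\NP)   >
        [5,6] "bone" : (N\(PP\NP))/NP
        [6,7] "cat" : NP
    [7,8] "chased" : (S\(PP\N))\N

[0,1] PP/S  lex  "read"
[1,2] S  lex  "clearly"
[2,3] ((PP\N)\(PP/S))\S  lex  "every"
[1,3] (PP\N)\(PP/S)  <  k=2
[0,3] PP\N  <  k=1
[3,4] (PP\NP)/NP  lex  "some"
[4,5] NP  lex  "under"
[3,5] PP\NP  >  k=4
[5,6] (N\(PP\NP))/NP  lex  "bone"
[6,7] NP  lex  "cat"
[5,7] N\(PP\NP)  >  k=6
[3,7] N  <  k=5
[7,8] (S\(PP\N))\N  lex  "chased"
[3,8] S\(PP\N)  <  k=7
[0,8] S  <  k=3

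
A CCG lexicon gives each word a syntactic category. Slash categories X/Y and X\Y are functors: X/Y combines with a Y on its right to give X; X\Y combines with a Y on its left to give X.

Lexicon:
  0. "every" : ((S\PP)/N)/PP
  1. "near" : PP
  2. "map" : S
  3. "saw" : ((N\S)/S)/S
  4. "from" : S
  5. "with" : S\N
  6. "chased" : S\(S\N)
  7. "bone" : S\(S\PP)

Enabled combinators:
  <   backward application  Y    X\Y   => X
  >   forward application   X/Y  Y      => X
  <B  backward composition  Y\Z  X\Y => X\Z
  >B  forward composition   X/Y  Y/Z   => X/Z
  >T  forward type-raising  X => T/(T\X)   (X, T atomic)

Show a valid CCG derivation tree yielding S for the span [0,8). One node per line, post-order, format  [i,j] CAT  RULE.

[0,8] S   <
  [0,7] S\PP   >
    [0,2] (S\PP)/N   >
      [0,1] "every" : ((S\PP)/N)/PP
      [1,2] "near" : PP
    [2,7] N   >
      [2,3] N/(N\S)   >T
        [2,3] "map" : S
      [3,7] N\S   >
        [3,5] (N\S)/S   >
          [3,4] "saw" : ((N\S)/S)/S
          [4,5] "from" : S
        [5,7] S   <
          [5,6] "with" : S\N
          [6,7] "chased" : S\(S\N)
  [7,8] "bone" : S\(S\PP)

[0,1] ((S\PP)/N)/PP  lex  "every"
[1,2] PP  lex  "near"
[0,2] (S\PP)/N  >  k=1
[2,3] S  lex  "map"
[2,3] N/(N\S)  >T
[3,4] ((N\S)/S)/S  lex  "saw"
[4,5] S  lex  "from"
[3,5] (N\S)/S  >  k=4
[5,6] S\N  lex  "with"
[6,7] S\(S\N)  lex  "chased"
[5,7] S  <  k=6
[3,7] N\S  >  k=5
[2,7] N  >  k=3
[0,7] S\PP  >  k=2
[7,8] S\(S\PP)  lex  "bone"
[0,8] S  <  k=7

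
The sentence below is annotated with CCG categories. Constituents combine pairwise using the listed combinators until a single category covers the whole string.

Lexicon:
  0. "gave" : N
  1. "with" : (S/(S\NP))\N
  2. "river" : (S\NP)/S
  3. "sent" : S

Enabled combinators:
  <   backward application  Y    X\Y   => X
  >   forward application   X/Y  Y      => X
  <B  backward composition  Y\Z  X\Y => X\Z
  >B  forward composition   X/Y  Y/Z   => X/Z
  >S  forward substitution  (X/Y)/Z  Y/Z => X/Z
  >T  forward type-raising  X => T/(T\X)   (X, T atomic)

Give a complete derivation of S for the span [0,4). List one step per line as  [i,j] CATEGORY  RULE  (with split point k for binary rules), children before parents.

[0,4] S   >
  [0,2] S/(S\NP)   <
    [0,1] "gave" : N
    [1,2] "with" : (S/(S\NP))\N
  [2,4] S\NP   >
    [2,3] "river" : (S\NP)/S
    [3,4] "sent" : S

[0,1] N  lex  "gave"
[1,2] (S/(S\NP))\N  lex  "with"
[0,2] S/(S\NP)  <  k=1
[2,3] (S\NP)/S  lex  "river"
[3,4] S  lex  "sent"
[2,4] S\NP  >  k=3
[0,4] S  >  k=2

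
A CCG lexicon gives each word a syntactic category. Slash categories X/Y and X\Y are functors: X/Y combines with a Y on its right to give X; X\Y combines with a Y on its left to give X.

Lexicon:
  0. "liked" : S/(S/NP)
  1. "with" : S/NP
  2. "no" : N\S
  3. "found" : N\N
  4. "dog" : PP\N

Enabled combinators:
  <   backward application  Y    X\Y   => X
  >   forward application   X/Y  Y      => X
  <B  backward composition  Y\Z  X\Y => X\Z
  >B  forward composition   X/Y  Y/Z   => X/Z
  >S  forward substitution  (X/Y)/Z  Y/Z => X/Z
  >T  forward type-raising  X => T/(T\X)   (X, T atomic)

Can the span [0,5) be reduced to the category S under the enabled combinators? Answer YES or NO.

NO

S/(S/NP) S/NP N\S N\N PP\N
CKY chart[0,5] = {N/(N\PP), NP/(NP\PP), PP, PP/(PP\PP), S/(S\PP)}; S ∉ chart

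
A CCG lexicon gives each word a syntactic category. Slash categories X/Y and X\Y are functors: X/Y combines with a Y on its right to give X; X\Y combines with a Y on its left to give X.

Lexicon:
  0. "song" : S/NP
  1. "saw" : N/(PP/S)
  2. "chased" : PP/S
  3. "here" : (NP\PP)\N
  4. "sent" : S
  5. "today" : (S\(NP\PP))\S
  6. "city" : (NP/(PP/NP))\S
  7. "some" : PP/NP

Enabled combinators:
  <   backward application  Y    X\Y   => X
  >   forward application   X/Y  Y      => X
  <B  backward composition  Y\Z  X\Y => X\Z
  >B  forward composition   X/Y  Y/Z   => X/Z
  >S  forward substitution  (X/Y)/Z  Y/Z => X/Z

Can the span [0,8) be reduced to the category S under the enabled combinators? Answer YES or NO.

[0,8] S   >
  [0,1] "song" : S/NP
  [1,8] NP   >
    [1,7] NP/(PP/NP)   <
      [1,6] S   <
        [1,4] NP\PP   <
          [1,3] N   >
            [1,2] "saw" : N/(PP/S)
            [2,3] "chased" : PP/S
          [3,4] "here" : (NP\PP)\N
        [4,6] S\(NP\PP)   <
          [4,5] "sent" : S
          [5,6] "today" : (S\(NP\PP))\S
      [6,7] "city" : (NP/(PP/NP))\S
    [7,8] "some" : PP/NP

YES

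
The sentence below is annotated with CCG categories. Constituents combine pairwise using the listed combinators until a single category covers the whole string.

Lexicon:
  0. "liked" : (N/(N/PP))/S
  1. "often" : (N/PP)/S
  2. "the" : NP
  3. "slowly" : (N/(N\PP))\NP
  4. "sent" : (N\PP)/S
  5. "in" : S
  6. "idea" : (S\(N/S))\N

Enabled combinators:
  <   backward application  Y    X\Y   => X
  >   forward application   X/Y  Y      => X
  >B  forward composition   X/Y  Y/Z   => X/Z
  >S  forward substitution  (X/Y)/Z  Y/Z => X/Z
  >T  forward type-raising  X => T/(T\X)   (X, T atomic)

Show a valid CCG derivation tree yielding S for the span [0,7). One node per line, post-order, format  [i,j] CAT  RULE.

[0,7] S   <
  [0,2] N/S   >S
    [0,1] "liked" : (N/(N/PP))/S
    [1,2] "often" : (N/PP)/S
  [2,7] S\(N/S)   <
    [2,6] N   >
      [2,4] N/(N\PP)   <
        [2,3] "the" : NP
        [3,4] "slowly" : (N/(N\PP))\NP
      [4,6] N\PP   >
        [4,5] "sent" : (N\PP)/S
        [5,6] "in" : S
    [6,7] "idea" : (S\(N/S))\N

[0,1] (N/(N/PP))/S  lex  "liked"
[1,2] (N/PP)/S  lex  "often"
[0,2] N/S  >S  k=1
[2,3] NP  lex  "the"
[3,4] (N/(N\PP))\NP  lex  "slowly"
[2,4] N/(N\PP)  <  k=3
[4,5] (N\PP)/S  lex  "sent"
[5,6] S  lex  "in"
[4,6] N\PP  >  k=5
[2,6] N  >  k=4
[6,7] (S\(N/S))\N  lex  "idea"
[2,7] S\(N/S)  <  k=6
[0,7] S  <  k=2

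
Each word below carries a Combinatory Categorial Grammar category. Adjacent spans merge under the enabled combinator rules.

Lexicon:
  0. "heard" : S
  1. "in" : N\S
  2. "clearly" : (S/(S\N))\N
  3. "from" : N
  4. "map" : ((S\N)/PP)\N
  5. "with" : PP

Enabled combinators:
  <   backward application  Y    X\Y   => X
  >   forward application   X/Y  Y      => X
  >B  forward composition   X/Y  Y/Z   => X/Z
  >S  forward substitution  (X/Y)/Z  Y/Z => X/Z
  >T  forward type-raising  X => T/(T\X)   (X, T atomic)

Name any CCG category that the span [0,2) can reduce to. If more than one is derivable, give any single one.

N

[0,6] S   >
  [0,3] S/(S\N)   <
    [0,2] N   <
      [0,1] "heard" : S
      [1,2] "in" : N\S
    [2,3] "clearly" : (S/(S\N))\N
  [3,6] S\N   >
    [3,5] (S\N)/PP   <
      [3,4] "from" : N
      [4,5] "map" : ((S\N)/PP)\N
    [5,6] "with" : PP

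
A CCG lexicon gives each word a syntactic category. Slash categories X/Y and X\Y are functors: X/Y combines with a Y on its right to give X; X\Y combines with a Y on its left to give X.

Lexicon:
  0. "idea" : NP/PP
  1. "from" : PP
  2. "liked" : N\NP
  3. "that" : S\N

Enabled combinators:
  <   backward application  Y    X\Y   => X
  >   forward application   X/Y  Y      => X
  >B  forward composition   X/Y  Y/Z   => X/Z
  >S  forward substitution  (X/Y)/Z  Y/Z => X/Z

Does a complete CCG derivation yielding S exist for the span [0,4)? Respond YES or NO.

YES

[0,4] S   <
  [0,3] N   <
    [0,2] NP   >
      [0,1] "idea" : NP/PP
      [1,2] "from" : PP
    [2,3] "liked" : N\NP
  [3,4] "that" : S\N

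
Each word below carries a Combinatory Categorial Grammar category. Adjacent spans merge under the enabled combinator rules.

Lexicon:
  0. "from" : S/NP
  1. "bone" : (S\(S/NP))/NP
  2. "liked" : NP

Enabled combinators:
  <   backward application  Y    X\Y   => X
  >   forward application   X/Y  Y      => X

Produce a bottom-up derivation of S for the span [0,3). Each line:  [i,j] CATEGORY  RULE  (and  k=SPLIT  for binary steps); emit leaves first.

[0,1] S/NP  lex  "from"
[1,2] (S\(S/NP))/NP  lex  "bone"
[2,3] NP  lex  "liked"
[1,3] S\(S/NP)  >  k=2
[0,3] S  <  k=1

[0,3] S   <
  [0,1] "from" : S/NP
  [1,3] S\(S/NP)   >
    [1,2] "bone" : (S\(S/NP))/NP
    [2,3] "liked" : NP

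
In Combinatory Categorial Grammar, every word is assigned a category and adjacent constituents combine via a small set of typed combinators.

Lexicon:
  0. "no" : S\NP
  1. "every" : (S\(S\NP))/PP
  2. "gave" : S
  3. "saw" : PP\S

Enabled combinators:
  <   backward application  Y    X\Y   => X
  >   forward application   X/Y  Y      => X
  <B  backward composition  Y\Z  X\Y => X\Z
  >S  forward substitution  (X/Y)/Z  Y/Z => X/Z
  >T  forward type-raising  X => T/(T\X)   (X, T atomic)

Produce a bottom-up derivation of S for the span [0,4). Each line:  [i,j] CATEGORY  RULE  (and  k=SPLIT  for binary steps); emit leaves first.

[0,4] S   <
  [0,1] "no" : S\NP
  [1,4] S\(S\NP)   >
    [1,2] "every" : (S\(S\NP))/PP
    [2,4] PP   <
      [2,3] "gave" : S
      [3,4] "saw" : PP\S

[0,1] S\NP  lex  "no"
[1,2] (S\(S\NP))/PP  lex  "every"
[2,3] S  lex  "gave"
[3,4] PP\S  lex  "saw"
[2,4] PP  <  k=3
[1,4] S\(S\NP)  >  k=2
[0,4] S  <  k=1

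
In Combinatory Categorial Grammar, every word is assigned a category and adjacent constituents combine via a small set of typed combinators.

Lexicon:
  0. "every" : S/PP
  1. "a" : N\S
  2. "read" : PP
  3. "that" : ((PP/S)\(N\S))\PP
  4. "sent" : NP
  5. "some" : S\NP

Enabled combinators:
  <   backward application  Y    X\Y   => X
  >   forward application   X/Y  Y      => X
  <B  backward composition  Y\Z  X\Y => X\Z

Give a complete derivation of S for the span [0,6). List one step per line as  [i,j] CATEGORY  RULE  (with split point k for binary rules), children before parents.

[0,1] S/PP  lex  "every"
[1,2] N\S  lex  "a"
[2,3] PP  lex  "read"
[3,4] ((PP/S)\(N\S))\PP  lex  "that"
[2,4] (PP/S)\(N\S)  <  k=3
[1,4] PP/S  <  k=2
[4,5] NP  lex  "sent"
[5,6] S\NP  lex  "some"
[4,6] S  <  k=5
[1,6] PP  >  k=4
[0,6] S  >  k=1

[0,6] S   >
  [0,1] "every" : S/PP
  [1,6] PP   >
    [1,4] PP/S   <
      [1,2] "a" : N\S
      [2,4] (PP/S)\(N\S)   <
        [2,3] "read" : PP
        [3,4] "that" : ((PP/S)\(N\S))\PP
    [4,6] S   <
      [4,5] "sent" : NP
      [5,6] "some" : S\NP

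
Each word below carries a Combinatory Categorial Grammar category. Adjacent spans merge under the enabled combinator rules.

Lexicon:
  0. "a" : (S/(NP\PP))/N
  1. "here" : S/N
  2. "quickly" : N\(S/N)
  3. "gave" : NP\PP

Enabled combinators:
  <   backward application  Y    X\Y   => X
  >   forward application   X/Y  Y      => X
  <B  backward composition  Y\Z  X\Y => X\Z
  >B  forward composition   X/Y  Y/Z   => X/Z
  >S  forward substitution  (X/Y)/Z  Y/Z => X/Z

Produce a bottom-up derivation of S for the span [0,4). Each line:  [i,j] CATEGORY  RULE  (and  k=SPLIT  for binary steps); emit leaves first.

[0,4] S   >
  [0,3] S/(NP\PP)   >
    [0,1] "a" : (S/(NP\PP))/N
    [1,3] N   <
      [1,2] "here" : S/N
      [2,3] "quickly" : N\(S/N)
  [3,4] "gave" : NP\PP

[0,1] (S/(NP\PP))/N  lex  "a"
[1,2] S/N  lex  "here"
[2,3] N\(S/N)  lex  "quickly"
[1,3] N  <  k=2
[0,3] S/(NP\PP)  >  k=1
[3,4] NP\PP  lex  "gave"
[0,4] S  >  k=3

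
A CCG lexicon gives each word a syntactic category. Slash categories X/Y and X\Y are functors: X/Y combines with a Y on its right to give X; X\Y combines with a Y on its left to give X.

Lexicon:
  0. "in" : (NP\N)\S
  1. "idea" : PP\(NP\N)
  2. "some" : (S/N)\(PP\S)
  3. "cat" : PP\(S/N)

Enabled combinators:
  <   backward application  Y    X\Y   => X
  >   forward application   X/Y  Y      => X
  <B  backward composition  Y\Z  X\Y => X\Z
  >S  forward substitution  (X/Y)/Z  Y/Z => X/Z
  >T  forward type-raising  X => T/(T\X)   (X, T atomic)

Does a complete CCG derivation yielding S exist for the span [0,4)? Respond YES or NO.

(NP\N)\S PP\(NP\N) (S/N)\(PP\S) PP\(S/N)
CKY chart[0,4] = {N/(N\PP), NP/(NP\PP), PP, PP/(PP\PP), S/(S\PP)}; S ∉ chart

NO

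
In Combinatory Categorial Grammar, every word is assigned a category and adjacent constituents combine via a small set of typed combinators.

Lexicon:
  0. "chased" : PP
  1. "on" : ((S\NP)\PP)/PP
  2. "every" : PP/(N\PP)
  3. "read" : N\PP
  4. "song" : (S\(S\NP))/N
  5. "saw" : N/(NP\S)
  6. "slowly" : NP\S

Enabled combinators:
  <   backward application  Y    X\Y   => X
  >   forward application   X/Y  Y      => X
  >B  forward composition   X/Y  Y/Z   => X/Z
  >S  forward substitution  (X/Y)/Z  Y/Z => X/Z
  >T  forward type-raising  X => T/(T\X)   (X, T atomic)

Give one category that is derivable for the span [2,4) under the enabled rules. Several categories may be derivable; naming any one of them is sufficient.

[0,7] S   <
  [0,4] S\NP   <
    [0,1] "chased" : PP
    [1,4] (S\NP)\PP   >
      [1,2] "on" : ((S\NP)\PP)/PP
      [2,4] PP   >
        [2,3] "every" : PP/(N\PP)
        [3,4] "read" : N\PP
  [4,7] S\(S\NP)   >
    [4,5] "song" : (S\(S\NP))/N
    [5,7] N   >
      [5,6] "saw" : N/(NP\S)
      [6,7] "slowly" : NP\S

PP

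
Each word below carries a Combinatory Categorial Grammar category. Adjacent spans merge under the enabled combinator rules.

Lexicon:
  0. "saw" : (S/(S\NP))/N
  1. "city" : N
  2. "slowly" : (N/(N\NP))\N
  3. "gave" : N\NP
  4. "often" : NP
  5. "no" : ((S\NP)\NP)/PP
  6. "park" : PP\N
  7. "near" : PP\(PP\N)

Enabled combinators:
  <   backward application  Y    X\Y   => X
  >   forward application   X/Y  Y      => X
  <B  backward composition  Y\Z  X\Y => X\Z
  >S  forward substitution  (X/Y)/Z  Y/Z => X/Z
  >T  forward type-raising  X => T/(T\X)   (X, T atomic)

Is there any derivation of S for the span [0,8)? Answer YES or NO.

[0,8] S   >
  [0,4] S/(S\NP)   >
    [0,1] "saw" : (S/(S\NP))/N
    [1,4] N   >
      [1,3] N/(N\NP)   <
        [1,2] "city" : N
        [2,3] "slowly" : (N/(N\NP))\N
      [3,4] "gave" : N\NP
  [4,8] S\NP   <
    [4,5] "often" : NP
    [5,8] (S\NP)\NP   >
      [5,6] "no" : ((S\NP)\NP)/PP
      [6,8] PP   <
        [6,7] "park" : PP\N
        [7,8] "near" : PP\(PP\N)

YES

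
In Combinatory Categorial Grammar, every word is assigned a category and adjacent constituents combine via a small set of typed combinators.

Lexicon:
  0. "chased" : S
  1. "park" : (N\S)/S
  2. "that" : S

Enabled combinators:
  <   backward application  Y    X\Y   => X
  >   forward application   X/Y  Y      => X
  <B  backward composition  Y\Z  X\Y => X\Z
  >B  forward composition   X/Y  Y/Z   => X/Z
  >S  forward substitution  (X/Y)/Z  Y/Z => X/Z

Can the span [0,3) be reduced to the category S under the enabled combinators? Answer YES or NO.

S (N\S)/S S
CKY chart[0,3] = {N}; S ∉ chart

NO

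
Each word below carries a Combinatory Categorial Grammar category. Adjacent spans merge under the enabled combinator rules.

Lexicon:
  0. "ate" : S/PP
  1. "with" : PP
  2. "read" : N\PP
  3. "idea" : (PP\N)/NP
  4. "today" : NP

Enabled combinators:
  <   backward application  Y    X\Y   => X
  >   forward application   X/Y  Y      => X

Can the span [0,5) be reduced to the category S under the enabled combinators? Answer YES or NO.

YES

[0,5] S   >
  [0,1] "ate" : S/PP
  [1,5] PP   <
    [1,3] N   <
      [1,2] "with" : PP
      [2,3] "read" : N\PP
    [3,5] PP\N   >
      [3,4] "idea" : (PP\N)/NP
      [4,5] "today" : NP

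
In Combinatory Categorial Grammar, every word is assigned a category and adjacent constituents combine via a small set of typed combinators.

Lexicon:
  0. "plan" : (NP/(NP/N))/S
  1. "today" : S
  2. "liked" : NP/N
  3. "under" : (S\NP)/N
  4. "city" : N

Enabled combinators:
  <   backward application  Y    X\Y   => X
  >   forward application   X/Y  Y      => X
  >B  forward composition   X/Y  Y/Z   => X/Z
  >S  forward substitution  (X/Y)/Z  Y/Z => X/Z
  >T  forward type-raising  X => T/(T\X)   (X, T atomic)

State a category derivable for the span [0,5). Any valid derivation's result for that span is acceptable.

S

[0,5] S   <
  [0,3] NP   >
    [0,2] NP/(NP/N)   >
      [0,1] "plan" : (NP/(NP/N))/S
      [1,2] "today" : S
    [2,3] "liked" : NP/N
  [3,5] S\NP   >
    [3,4] "under" : (S\NP)/N
    [4,5] "city" : N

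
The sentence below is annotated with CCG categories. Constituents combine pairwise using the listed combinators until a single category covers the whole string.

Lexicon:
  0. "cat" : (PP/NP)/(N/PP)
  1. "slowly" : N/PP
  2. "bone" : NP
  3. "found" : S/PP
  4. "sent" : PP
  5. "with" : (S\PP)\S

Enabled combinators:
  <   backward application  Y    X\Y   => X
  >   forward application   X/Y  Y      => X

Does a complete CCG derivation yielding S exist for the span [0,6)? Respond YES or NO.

[0,6] S   <
  [0,3] PP   >
    [0,2] PP/NP   >
      [0,1] "cat" : (PP/NP)/(N/PP)
      [1,2] "slowly" : N/PP
    [2,3] "bone" : NP
  [3,6] S\PP   <
    [3,5] S   >
      [3,4] "found" : S/PP
      [4,5] "sent" : PP
    [5,6] "with" : (S\PP)\S

YES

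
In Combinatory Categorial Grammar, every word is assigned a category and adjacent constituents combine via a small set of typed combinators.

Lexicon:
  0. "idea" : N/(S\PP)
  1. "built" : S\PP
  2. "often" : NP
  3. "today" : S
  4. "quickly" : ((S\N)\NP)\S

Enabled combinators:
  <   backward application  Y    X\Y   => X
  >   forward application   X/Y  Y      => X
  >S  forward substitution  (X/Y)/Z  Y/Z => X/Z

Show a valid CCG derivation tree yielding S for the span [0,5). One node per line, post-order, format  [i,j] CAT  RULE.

[0,5] S   <
  [0,2] N   >
    [0,1] "idea" : N/(S\PP)
    [1,2] "built" : S\PP
  [2,5] S\N   <
    [2,3] "often" : NP
    [3,5] (S\N)\NP   <
      [3,4] "today" : S
      [4,5] "quickly" : ((S\N)\NP)\S

[0,1] N/(S\PP)  lex  "idea"
[1,2] S\PP  lex  "built"
[0,2] N  >  k=1
[2,3] NP  lex  "often"
[3,4] S  lex  "today"
[4,5] ((S\N)\NP)\S  lex  "quickly"
[3,5] (S\N)\NP  <  k=4
[2,5] S\N  <  k=3
[0,5] S  <  k=2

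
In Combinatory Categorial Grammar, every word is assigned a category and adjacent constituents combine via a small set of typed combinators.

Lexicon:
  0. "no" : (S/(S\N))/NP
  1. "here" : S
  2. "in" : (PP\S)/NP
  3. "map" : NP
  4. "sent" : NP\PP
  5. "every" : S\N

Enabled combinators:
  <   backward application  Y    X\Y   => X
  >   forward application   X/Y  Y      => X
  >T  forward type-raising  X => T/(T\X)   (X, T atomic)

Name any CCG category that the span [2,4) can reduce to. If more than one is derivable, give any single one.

PP\S

[0,6] S   >
  [0,5] S/(S\N)   >
    [0,1] "no" : (S/(S\N))/NP
    [1,5] NP   <
      [1,4] PP   >
        [1,2] PP/(PP\S)   >T
          [1,2] "here" : S
        [2,4] PP\S   >
          [2,3] "in" : (PP\S)/NP
          [3,4] "map" : NP
      [4,5] "sent" : NP\PP
  [5,6] "every" : S\N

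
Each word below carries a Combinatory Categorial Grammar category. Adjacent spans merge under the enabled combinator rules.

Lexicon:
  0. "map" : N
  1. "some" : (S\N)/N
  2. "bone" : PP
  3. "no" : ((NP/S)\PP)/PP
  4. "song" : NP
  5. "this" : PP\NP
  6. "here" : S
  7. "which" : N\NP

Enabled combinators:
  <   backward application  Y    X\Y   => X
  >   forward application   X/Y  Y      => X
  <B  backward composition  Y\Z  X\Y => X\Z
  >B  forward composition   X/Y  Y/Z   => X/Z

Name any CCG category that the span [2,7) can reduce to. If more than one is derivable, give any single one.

NP

[0,8] S   <
  [0,1] "map" : N
  [1,8] S\N   >
    [1,2] "some" : (S\N)/N
    [2,8] N   <
      [2,7] NP   >
        [2,6] NP/S   <
          [2,3] "bone" : PP
          [3,6] (NP/S)\PP   >
            [3,4] "no" : ((NP/S)\PP)/PP
            [4,6] PP   <
              [4,5] "song" : NP
              [5,6] "this" : PP\NP
        [6,7] "here" : S
      [7,8] "which" : N\NP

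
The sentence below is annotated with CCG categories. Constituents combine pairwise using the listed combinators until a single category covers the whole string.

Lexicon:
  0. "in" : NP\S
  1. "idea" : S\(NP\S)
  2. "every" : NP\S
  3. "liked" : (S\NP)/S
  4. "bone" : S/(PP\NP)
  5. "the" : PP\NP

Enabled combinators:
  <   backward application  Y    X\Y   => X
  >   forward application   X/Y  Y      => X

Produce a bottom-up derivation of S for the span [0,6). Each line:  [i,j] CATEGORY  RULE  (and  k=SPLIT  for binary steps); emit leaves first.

[0,1] NP\S  lex  "in"
[1,2] S\(NP\S)  lex  "idea"
[0,2] S  <  k=1
[2,3] NP\S  lex  "every"
[0,3] NP  <  k=2
[3,4] (S\NP)/S  lex  "liked"
[4,5] S/(PP\NP)  lex  "bone"
[5,6] PP\NP  lex  "the"
[4,6] S  >  k=5
[3,6] S\NP  >  k=4
[0,6] S  <  k=3

[0,6] S   <
  [0,3] NP   <
    [0,2] S   <
      [0,1] "in" : NP\S
      [1,2] "idea" : S\(NP\S)
    [2,3] "every" : NP\S
  [3,6] S\NP   >
    [3,4] "liked" : (S\NP)/S
    [4,6] S   >
      [4,5] "bone" : S/(PP\NP)
      [5,6] "the" : PP\NP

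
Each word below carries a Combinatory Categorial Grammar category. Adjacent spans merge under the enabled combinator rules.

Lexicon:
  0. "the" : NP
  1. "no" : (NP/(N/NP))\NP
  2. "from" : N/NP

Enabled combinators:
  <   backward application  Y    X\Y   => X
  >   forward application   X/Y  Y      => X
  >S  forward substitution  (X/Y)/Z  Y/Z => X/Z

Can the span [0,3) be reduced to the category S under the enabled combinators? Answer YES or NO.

NO

NP (NP/(N/NP))\NP N/NP
CKY chart[0,3] = {NP}; S ∉ chart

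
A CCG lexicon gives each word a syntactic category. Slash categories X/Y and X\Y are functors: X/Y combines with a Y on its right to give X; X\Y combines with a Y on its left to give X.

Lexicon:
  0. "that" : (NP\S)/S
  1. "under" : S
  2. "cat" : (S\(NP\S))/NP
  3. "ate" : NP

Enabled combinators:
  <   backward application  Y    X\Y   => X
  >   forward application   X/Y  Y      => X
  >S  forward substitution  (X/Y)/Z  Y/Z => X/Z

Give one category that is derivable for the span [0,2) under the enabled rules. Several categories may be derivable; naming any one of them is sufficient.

NP\S

[0,4] S   <
  [0,2] NP\S   >
    [0,1] "that" : (NP\S)/S
    [1,2] "under" : S
  [2,4] S\(NP\S)   >
    [2,3] "cat" : (S\(NP\S))/NP
    [3,4] "ate" : NP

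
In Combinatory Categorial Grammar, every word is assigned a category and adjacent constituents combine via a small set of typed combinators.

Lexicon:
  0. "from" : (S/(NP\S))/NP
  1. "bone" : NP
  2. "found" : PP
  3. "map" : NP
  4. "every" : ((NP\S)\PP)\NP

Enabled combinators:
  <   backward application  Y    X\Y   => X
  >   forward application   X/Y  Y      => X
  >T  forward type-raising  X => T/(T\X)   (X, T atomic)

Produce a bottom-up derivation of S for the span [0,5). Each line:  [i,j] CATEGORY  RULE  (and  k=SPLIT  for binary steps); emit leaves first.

[0,1] (S/(NP\S))/NP  lex  "from"
[1,2] NP  lex  "bone"
[0,2] S/(NP\S)  >  k=1
[2,3] PP  lex  "found"
[3,4] NP  lex  "map"
[4,5] ((NP\S)\PP)\NP  lex  "every"
[3,5] (NP\S)\PP  <  k=4
[2,5] NP\S  <  k=3
[0,5] S  >  k=2

[0,5] S   >
  [0,2] S/(NP\S)   >
    [0,1] "from" : (S/(NP\S))/NP
    [1,2] "bone" : NP
  [2,5] NP\S   <
    [2,3] "found" : PP
    [3,5] (NP\S)\PP   <
      [3,4] "map" : NP
      [4,5] "every" : ((NP\S)\PP)\NP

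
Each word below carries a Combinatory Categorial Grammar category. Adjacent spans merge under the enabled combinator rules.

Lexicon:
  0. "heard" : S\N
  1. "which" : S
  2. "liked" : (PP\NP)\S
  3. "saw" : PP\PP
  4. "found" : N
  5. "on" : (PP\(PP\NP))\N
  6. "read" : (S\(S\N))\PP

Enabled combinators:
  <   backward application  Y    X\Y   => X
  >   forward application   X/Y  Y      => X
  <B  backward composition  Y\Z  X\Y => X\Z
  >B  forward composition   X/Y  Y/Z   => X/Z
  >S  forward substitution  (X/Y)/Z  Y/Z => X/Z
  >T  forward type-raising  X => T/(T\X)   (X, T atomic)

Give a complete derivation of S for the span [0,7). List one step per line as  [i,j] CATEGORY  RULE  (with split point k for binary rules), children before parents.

[0,1] S\N  lex  "heard"
[1,2] S  lex  "which"
[2,3] (PP\NP)\S  lex  "liked"
[1,3] PP\NP  <  k=2
[3,4] PP\PP  lex  "saw"
[1,4] PP\NP  <B  k=3
[4,5] N  lex  "found"
[5,6] (PP\(PP\NP))\N  lex  "on"
[4,6] PP\(PP\NP)  <  k=5
[1,6] PP  <  k=4
[6,7] (S\(S\N))\PP  lex  "read"
[1,7] S\(S\N)  <  k=6
[0,7] S  <  k=1

[0,7] S   <
  [0,1] "heard" : S\N
  [1,7] S\(S\N)   <
    [1,6] PP   <
      [1,4] PP\NP   <B
        [1,3] PP\NP   <
          [1,2] "which" : S
          [2,3] "liked" : (PP\NP)\S
        [3,4] "saw" : PP\PP
      [4,6] PP\(PP\NP)   <
        [4,5] "found" : N
        [5,6] "on" : (PP\(PP\NP))\N
    [6,7] "read" : (S\(S\N))\PP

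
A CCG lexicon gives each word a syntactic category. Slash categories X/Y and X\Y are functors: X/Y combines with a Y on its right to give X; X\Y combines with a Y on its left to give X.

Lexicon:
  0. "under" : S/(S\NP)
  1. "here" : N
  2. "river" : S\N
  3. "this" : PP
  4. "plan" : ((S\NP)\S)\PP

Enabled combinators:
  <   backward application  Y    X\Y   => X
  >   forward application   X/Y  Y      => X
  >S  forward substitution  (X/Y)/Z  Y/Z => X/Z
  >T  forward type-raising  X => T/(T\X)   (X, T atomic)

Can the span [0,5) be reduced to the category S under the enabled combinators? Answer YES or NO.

[0,5] S   >
  [0,1] "under" : S/(S\NP)
  [1,5] S\NP   <
    [1,3] S   <
      [1,2] "here" : N
      [2,3] "river" : S\N
    [3,5] (S\NP)\S   <
      [3,4] "this" : PP
      [4,5] "plan" : ((S\NP)\S)\PP

YES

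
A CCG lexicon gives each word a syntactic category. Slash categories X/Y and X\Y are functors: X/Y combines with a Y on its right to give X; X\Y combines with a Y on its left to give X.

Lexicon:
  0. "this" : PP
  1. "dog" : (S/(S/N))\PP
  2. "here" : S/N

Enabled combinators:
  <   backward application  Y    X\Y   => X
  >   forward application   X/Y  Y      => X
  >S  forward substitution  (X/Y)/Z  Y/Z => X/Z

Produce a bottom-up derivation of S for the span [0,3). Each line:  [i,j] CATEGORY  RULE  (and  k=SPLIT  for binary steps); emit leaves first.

[0,3] S   >
  [0,2] S/(S/N)   <
    [0,1] "this" : PP
    [1,2] "dog" : (S/(S/N))\PP
  [2,3] "here" : S/N

[0,1] PP  lex  "this"
[1,2] (S/(S/N))\PP  lex  "dog"
[0,2] S/(S/N)  <  k=1
[2,3] S/N  lex  "here"
[0,3] S  >  k=2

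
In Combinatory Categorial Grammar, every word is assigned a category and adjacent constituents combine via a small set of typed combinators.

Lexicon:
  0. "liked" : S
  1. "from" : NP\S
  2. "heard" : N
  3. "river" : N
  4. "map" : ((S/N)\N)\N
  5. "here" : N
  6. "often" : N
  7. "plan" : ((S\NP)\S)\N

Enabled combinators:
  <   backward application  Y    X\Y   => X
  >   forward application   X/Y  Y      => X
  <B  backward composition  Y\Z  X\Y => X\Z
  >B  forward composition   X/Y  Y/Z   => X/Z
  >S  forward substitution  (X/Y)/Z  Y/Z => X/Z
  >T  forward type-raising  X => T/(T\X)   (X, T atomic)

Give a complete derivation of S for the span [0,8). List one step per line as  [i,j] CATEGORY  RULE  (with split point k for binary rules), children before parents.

[0,8] S   <
  [0,2] NP   <
    [0,1] "liked" : S
    [1,2] "from" : NP\S
  [2,8] S\NP   <
    [2,6] S   >
      [2,5] S/N   <
        [2,3] "heard" : N
        [3,5] (S/N)\N   <
          [3,4] "river" : N
          [4,5] "map" : ((S/N)\N)\N
      [5,6] "here" : N
    [6,8] (S\NP)\S   <
      [6,7] "often" : N
      [7,8] "plan" : ((S\NP)\S)\N

[0,1] S  lex  "liked"
[1,2] NP\S  lex  "from"
[0,2] NP  <  k=1
[2,3] N  lex  "heard"
[3,4] N  lex  "river"
[4,5] ((S/N)\N)\N  lex  "map"
[3,5] (S/N)\N  <  k=4
[2,5] S/N  <  k=3
[5,6] N  lex  "here"
[2,6] S  >  k=5
[6,7] N  lex  "often"
[7,8] ((S\NP)\S)\N  lex  "plan"
[6,8] (S\NP)\S  <  k=7
[2,8] S\NP  <  k=6
[0,8] S  <  k=2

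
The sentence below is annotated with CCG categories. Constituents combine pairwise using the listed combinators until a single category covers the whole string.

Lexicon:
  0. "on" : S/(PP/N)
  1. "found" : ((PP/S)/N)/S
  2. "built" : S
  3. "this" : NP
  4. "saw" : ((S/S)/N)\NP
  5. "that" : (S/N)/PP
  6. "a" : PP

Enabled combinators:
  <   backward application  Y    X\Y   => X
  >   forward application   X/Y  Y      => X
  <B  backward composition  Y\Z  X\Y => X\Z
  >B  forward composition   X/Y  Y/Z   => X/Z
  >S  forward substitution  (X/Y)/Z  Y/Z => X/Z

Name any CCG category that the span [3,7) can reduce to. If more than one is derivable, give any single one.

S/N

[0,7] S   >
  [0,1] "on" : S/(PP/N)
  [1,7] PP/N   >S
    [1,3] (PP/S)/N   >
      [1,2] "found" : ((PP/S)/N)/S
      [2,3] "built" : S
    [3,7] S/N   >S
      [3,5] (S/S)/N   <
        [3,4] "this" : NP
        [4,5] "saw" : ((S/S)/N)\NP
      [5,7] S/N   >
        [5,6] "that" : (S/N)/PP
        [6,7] "a" : PP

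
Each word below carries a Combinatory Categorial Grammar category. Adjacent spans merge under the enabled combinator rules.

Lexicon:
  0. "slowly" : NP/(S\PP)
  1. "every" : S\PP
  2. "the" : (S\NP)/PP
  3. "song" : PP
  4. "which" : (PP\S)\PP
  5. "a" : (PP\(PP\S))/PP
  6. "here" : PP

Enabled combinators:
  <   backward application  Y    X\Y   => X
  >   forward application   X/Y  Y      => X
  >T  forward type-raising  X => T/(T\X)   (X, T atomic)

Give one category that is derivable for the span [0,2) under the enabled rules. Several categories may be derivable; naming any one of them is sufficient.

[0,7] S   <
  [0,2] NP   >
    [0,1] "slowly" : NP/(S\PP)
    [1,2] "every" : S\PP
  [2,7] S\NP   >
    [2,3] "the" : (S\NP)/PP
    [3,7] PP   <
      [3,5] PP\S   <
        [3,4] "song" : PP
        [4,5] "which" : (PP\S)\PP
      [5,7] PP\(PP\S)   >
        [5,6] "a" : (PP\(PP\S))/PP
        [6,7] "here" : PP

NP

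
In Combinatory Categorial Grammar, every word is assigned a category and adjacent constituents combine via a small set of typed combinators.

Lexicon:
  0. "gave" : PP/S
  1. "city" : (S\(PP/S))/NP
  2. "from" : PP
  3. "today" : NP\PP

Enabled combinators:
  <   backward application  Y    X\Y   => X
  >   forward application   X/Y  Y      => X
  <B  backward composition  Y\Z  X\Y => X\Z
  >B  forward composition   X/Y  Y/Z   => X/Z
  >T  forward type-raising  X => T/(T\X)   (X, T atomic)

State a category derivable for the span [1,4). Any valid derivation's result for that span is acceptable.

[0,4] S   <
  [0,1] "gave" : PP/S
  [1,4] S\(PP/S)   >
    [1,2] "city" : (S\(PP/S))/NP
    [2,4] NP   <
      [2,3] "from" : PP
      [3,4] "today" : NP\PP

S\(PP/S)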